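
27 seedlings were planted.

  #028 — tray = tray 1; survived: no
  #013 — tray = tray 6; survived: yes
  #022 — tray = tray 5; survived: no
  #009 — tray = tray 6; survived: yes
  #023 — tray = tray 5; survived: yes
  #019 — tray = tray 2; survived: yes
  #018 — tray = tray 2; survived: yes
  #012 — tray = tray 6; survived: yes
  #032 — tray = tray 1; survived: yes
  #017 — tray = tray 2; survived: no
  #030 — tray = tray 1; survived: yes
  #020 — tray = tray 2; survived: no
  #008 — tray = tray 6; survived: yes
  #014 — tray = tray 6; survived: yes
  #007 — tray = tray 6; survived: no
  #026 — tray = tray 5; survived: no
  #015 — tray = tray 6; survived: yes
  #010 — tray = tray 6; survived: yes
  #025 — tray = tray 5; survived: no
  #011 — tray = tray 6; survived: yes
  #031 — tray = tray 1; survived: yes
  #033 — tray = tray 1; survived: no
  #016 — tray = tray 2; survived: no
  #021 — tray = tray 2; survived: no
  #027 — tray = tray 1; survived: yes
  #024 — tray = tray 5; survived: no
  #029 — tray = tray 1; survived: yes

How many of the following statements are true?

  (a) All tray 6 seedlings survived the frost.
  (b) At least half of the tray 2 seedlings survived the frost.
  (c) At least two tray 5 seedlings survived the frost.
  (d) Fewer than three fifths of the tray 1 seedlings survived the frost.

(a) tray 6: |A| = 9, |A ∩ B| = 8; needs A ⊆ B, i.e. every element of A is in B (|A ∖ B| = 0) — false.
(b) tray 2: |A| = 6, |A ∩ B| = 2; needs |A ∩ B| ≥ |A ∖ B| — false.
(c) tray 5: |A| = 5, |A ∩ B| = 1; needs |A ∩ B| ≥ 2 — false.
(d) tray 1: |A| = 7, |A ∩ B| = 5; needs |A ∩ B| / |A| < 3/5 — false.

0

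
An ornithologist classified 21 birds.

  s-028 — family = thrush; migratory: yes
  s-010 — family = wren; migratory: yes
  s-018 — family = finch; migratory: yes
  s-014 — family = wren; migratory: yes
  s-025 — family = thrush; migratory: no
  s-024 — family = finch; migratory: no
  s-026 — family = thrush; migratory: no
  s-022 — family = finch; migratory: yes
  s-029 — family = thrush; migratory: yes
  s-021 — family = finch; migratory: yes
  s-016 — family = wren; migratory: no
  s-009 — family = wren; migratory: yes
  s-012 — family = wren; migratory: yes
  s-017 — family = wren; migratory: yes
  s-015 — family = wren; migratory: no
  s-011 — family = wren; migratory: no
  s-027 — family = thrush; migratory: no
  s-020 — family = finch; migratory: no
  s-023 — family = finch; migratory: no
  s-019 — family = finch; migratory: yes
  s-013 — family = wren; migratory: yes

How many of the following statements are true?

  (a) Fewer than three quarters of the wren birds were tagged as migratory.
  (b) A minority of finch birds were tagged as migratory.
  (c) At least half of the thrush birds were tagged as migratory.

1

(a) wren: |A| = 9, |A ∩ B| = 6; needs |A ∩ B| / |A| < 3/4 — true.
(b) finch: |A| = 7, |A ∩ B| = 4; needs |A ∩ B| < |A ∖ B| — false.
(c) thrush: |A| = 5, |A ∩ B| = 2; needs |A ∩ B| ≥ |A ∖ B| — false.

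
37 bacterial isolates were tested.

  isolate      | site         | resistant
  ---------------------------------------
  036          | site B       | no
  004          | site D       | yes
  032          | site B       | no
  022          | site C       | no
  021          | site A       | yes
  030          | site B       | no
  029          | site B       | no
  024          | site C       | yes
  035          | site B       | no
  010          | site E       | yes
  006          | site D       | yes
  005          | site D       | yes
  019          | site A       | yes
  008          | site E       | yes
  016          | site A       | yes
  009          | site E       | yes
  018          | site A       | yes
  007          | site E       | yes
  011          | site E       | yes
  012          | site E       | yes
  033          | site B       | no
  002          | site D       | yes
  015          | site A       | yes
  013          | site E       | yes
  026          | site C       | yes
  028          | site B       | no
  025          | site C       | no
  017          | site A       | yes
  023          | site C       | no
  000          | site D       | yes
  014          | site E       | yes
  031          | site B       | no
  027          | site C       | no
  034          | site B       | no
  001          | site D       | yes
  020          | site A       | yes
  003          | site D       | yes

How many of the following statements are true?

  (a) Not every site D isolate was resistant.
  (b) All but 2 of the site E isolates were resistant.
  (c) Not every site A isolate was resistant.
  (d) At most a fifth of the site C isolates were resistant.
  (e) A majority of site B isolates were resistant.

0

(a) site D: |A| = 7, |A ∩ B| = 7; needs A ⊄ B (|A ∖ B| ≥ 1) — false.
(b) site E: |A| = 8, |A ∩ B| = 8; needs |A ∖ B| = 2 — false.
(c) site A: |A| = 7, |A ∩ B| = 7; needs A ⊄ B (|A ∖ B| ≥ 1) — false.
(d) site C: |A| = 6, |A ∩ B| = 2; needs |A ∩ B| / |A| ≤ 1/5 — false.
(e) site B: |A| = 9, |A ∩ B| = 0; needs |A ∩ B| > |A ∖ B| — false.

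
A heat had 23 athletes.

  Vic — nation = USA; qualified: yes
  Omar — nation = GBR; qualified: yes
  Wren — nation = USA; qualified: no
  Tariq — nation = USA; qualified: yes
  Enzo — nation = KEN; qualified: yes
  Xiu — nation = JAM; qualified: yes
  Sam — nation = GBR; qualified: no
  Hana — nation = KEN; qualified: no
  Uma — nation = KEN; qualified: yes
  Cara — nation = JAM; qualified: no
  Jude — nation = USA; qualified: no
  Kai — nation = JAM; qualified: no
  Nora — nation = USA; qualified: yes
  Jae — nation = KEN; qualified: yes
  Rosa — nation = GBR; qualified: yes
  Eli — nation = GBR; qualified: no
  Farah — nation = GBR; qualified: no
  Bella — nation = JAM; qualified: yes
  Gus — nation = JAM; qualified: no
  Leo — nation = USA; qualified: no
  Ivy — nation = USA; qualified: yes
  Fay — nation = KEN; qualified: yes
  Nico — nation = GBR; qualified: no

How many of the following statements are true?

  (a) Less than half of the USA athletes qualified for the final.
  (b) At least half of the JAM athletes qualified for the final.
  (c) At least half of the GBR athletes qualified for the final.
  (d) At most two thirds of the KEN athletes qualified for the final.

(a) USA: |A| = 7, |A ∩ B| = 4; needs |A ∩ B| < |A ∖ B| — false.
(b) JAM: |A| = 5, |A ∩ B| = 2; needs |A ∩ B| ≥ |A ∖ B| — false.
(c) GBR: |A| = 6, |A ∩ B| = 2; needs |A ∩ B| ≥ |A ∖ B| — false.
(d) KEN: |A| = 5, |A ∩ B| = 4; needs |A ∩ B| / |A| ≤ 2/3 — false.

0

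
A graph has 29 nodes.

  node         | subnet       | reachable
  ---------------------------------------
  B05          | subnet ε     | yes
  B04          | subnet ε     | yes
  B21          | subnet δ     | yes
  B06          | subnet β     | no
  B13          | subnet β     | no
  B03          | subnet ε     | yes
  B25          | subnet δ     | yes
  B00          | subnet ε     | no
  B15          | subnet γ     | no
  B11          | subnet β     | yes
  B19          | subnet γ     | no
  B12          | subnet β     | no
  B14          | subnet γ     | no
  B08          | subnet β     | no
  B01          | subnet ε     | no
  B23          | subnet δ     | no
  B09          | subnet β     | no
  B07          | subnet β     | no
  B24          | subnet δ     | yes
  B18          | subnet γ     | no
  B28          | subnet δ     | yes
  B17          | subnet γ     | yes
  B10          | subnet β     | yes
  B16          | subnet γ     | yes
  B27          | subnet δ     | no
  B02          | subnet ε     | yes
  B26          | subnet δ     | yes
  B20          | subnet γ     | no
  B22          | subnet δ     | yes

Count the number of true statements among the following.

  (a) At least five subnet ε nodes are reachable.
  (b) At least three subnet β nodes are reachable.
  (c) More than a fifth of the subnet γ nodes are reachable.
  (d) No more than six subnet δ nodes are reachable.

(a) subnet ε: |A| = 6, |A ∩ B| = 4; needs |A ∩ B| ≥ 5 — false.
(b) subnet β: |A| = 8, |A ∩ B| = 2; needs |A ∩ B| ≥ 3 — false.
(c) subnet γ: |A| = 7, |A ∩ B| = 2; needs |A ∩ B| / |A| > 1/5 — true.
(d) subnet δ: |A| = 8, |A ∩ B| = 6; needs |A ∩ B| ≤ 6 — true.

2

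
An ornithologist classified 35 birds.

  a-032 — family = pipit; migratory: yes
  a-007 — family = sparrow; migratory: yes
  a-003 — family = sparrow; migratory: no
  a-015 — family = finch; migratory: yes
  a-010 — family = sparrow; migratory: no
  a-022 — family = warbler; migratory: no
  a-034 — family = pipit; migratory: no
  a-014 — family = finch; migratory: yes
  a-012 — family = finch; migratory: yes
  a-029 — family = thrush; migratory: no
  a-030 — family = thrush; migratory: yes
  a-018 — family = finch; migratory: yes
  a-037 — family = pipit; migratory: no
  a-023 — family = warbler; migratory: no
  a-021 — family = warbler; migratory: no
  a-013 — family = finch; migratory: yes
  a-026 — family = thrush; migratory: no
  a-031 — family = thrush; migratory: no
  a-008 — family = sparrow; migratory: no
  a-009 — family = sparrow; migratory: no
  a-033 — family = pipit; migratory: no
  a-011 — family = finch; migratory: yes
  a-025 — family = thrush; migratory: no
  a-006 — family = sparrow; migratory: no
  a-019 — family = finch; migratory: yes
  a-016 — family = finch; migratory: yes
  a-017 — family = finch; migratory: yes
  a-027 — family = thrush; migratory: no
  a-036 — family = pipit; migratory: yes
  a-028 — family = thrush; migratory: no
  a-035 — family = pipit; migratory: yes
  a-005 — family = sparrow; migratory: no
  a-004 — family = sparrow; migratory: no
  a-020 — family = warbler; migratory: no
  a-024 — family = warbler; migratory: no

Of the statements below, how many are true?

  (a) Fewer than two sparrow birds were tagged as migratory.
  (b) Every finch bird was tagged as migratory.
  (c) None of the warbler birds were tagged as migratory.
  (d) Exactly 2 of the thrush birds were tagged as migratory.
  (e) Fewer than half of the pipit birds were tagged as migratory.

(a) sparrow: |A| = 8, |A ∩ B| = 1; needs |A ∩ B| < 2 — true.
(b) finch: |A| = 9, |A ∩ B| = 9; needs A ⊆ B, i.e. every element of A is in B (|A ∖ B| = 0) — true.
(c) warbler: |A| = 5, |A ∩ B| = 0; needs A ∩ B = ∅ (|A ∩ B| = 0) — true.
(d) thrush: |A| = 7, |A ∩ B| = 1; needs |A ∩ B| = 2 — false.
(e) pipit: |A| = 6, |A ∩ B| = 3; needs |A ∩ B| < |A ∖ B| — false.

3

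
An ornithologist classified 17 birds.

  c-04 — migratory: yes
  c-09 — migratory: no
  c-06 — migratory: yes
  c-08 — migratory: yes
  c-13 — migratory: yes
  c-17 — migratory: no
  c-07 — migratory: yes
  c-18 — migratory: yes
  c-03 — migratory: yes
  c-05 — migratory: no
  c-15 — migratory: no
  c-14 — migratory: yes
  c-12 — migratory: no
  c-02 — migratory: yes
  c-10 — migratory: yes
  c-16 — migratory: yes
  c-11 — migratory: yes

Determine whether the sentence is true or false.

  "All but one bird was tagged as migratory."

'All but one bird was tagged as migratory' holds iff |A ∖ B| = 1.
|A| = 17, |A ∩ B| = 12, |A ∖ B| = 5.
|A ∖ B| = 5, so the statement is false.

False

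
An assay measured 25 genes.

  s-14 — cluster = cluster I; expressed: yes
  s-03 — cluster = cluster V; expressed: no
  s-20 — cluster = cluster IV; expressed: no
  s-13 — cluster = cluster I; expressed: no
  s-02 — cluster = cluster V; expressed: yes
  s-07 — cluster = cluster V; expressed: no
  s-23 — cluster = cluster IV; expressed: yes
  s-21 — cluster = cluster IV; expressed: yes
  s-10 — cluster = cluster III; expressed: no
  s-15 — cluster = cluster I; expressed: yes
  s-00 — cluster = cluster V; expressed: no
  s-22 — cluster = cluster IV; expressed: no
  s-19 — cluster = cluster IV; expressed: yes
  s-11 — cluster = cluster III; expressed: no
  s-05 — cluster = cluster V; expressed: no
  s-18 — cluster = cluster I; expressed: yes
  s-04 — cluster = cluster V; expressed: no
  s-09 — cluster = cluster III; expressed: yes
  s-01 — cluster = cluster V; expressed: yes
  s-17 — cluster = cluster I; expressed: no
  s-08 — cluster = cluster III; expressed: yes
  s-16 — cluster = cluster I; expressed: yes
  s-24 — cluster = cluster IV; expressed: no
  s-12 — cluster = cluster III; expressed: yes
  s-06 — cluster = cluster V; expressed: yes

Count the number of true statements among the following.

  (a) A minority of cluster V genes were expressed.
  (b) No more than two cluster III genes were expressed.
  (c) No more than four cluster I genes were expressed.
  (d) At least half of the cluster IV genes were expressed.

3

(a) cluster V: |A| = 8, |A ∩ B| = 3; needs |A ∩ B| < |A ∖ B| — true.
(b) cluster III: |A| = 5, |A ∩ B| = 3; needs |A ∩ B| ≤ 2 — false.
(c) cluster I: |A| = 6, |A ∩ B| = 4; needs |A ∩ B| ≤ 4 — true.
(d) cluster IV: |A| = 6, |A ∩ B| = 3; needs |A ∩ B| ≥ |A ∖ B| — true.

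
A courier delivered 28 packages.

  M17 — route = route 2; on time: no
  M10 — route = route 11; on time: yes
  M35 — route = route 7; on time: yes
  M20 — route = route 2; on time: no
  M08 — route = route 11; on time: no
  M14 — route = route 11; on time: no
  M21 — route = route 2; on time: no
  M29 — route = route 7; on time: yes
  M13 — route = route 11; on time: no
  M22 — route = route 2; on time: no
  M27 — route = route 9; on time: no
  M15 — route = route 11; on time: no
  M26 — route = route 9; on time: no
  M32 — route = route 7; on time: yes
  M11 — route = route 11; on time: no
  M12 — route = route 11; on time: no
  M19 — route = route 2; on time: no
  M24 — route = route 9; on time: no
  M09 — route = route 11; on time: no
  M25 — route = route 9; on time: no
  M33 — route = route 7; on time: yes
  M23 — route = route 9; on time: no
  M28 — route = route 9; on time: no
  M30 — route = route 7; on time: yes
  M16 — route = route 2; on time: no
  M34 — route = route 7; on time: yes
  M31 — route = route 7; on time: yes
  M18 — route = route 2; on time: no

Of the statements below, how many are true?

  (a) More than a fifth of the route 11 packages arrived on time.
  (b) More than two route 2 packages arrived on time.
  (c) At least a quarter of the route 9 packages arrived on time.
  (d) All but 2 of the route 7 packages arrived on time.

(a) route 11: |A| = 8, |A ∩ B| = 1; needs |A ∩ B| / |A| > 1/5 — false.
(b) route 2: |A| = 7, |A ∩ B| = 0; needs |A ∩ B| > 2 — false.
(c) route 9: |A| = 6, |A ∩ B| = 0; needs |A ∩ B| / |A| ≥ 1/4 — false.
(d) route 7: |A| = 7, |A ∩ B| = 7; needs |A ∖ B| = 2 — false.

0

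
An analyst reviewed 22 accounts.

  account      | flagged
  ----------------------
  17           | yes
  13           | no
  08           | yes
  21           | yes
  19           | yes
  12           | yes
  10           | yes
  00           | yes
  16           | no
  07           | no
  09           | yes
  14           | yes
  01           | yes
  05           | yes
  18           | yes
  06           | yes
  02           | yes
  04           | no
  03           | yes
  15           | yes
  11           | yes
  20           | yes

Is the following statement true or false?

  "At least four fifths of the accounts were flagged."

True

The determiner here denotes the relation: |A ∩ B| / |A| ≥ 4/5.
|A| = 22, |A ∩ B| = 18, |A ∖ B| = 4.
|A ∩ B|/|A| = 18/22, so the statement is true.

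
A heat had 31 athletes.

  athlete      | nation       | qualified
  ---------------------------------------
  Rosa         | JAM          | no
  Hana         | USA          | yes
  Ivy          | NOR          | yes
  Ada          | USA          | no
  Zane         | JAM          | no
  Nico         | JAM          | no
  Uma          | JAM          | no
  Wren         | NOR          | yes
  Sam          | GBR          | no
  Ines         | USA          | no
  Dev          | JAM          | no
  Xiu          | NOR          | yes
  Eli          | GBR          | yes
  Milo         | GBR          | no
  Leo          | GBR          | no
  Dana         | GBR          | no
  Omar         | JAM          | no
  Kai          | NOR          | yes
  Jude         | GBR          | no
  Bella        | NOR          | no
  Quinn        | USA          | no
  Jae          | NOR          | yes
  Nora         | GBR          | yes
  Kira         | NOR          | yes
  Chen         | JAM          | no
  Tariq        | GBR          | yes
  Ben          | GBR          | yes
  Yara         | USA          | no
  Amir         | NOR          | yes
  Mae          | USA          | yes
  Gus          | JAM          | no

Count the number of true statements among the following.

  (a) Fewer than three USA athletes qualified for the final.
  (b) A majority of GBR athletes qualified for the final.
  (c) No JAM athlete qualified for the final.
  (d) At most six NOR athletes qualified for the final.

2

(a) USA: |A| = 6, |A ∩ B| = 2; needs |A ∩ B| < 3 — true.
(b) GBR: |A| = 9, |A ∩ B| = 4; needs |A ∩ B| > |A ∖ B| — false.
(c) JAM: |A| = 8, |A ∩ B| = 0; needs A ∩ B = ∅ (|A ∩ B| = 0) — true.
(d) NOR: |A| = 8, |A ∩ B| = 7; needs |A ∩ B| ≤ 6 — false.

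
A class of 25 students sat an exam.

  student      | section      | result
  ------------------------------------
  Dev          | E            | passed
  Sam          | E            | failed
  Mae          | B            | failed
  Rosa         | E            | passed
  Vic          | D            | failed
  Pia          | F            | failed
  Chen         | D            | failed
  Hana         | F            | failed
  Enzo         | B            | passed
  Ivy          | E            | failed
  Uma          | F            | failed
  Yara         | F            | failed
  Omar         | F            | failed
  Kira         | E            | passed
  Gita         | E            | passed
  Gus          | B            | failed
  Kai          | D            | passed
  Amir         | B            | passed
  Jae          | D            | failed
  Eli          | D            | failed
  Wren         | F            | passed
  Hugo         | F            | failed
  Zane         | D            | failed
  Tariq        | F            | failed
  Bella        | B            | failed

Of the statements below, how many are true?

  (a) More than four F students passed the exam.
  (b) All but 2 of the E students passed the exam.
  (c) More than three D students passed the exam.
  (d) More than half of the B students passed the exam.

(a) F: |A| = 8, |A ∩ B| = 1; needs |A ∩ B| > 4 — false.
(b) E: |A| = 6, |A ∩ B| = 4; needs |A ∖ B| = 2 — true.
(c) D: |A| = 6, |A ∩ B| = 1; needs |A ∩ B| > 3 — false.
(d) B: |A| = 5, |A ∩ B| = 2; needs |A ∩ B| > |A ∖ B| — false.

1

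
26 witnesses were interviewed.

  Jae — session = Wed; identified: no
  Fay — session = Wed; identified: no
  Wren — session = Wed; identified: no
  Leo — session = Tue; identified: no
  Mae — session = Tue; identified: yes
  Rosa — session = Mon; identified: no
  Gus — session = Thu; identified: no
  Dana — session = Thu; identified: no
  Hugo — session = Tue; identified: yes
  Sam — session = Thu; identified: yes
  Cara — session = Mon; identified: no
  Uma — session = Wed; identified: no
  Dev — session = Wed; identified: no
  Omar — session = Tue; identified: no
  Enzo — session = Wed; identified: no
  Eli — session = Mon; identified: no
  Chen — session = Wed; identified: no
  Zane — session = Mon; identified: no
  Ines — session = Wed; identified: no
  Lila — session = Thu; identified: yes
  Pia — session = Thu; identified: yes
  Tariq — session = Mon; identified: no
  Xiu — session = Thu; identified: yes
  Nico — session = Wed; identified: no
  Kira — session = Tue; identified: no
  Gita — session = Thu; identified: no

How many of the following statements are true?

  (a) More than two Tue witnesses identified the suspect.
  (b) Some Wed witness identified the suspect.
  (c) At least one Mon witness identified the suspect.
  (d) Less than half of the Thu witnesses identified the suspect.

(a) Tue: |A| = 5, |A ∩ B| = 2; needs |A ∩ B| > 2 — false.
(b) Wed: |A| = 9, |A ∩ B| = 0; needs A ∩ B ≠ ∅ (|A ∩ B| ≥ 1) — false.
(c) Mon: |A| = 5, |A ∩ B| = 0; needs A ∩ B ≠ ∅ (|A ∩ B| ≥ 1) — false.
(d) Thu: |A| = 7, |A ∩ B| = 4; needs |A ∩ B| < |A ∖ B| — false.

0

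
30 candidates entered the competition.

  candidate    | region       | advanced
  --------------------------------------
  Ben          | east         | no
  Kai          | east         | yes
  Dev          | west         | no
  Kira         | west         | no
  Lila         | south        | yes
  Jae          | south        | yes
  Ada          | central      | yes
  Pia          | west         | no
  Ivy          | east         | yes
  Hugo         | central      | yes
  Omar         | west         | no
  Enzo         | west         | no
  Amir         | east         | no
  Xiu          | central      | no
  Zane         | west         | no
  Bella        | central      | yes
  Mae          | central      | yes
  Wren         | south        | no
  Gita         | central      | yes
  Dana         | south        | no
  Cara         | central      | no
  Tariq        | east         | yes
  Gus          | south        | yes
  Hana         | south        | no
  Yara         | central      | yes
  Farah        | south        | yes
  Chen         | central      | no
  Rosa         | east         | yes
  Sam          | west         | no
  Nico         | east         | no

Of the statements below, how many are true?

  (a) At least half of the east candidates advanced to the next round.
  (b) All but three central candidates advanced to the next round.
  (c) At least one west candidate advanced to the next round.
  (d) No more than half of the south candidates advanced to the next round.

(a) east: |A| = 7, |A ∩ B| = 4; needs |A ∩ B| ≥ |A ∖ B| — true.
(b) central: |A| = 9, |A ∩ B| = 6; needs |A ∖ B| = 3 — true.
(c) west: |A| = 7, |A ∩ B| = 0; needs A ∩ B ≠ ∅ (|A ∩ B| ≥ 1) — false.
(d) south: |A| = 7, |A ∩ B| = 4; needs |A ∩ B| ≤ |A ∖ B| — false.

2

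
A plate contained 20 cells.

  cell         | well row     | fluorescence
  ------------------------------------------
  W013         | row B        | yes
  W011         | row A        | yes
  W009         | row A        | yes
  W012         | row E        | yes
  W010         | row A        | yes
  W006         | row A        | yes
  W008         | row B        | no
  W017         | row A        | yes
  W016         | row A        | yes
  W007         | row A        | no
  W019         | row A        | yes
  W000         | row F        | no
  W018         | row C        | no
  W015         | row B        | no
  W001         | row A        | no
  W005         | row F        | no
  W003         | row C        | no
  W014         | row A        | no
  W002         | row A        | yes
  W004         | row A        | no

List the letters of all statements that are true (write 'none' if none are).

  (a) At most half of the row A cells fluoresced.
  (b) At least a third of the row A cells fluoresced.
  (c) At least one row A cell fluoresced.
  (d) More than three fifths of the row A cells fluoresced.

(b), (c), (d)

|A| = 12, |A ∩ B| = 8, |A ∖ B| = 4.
(a) |A ∩ B| ≤ |A ∖ B|: fails.
(b) |A ∩ B| / |A| ≥ 1/3: holds.
(c) A ∩ B ≠ ∅ (|A ∩ B| ≥ 1): holds.
(d) |A ∩ B| / |A| > 3/5: holds.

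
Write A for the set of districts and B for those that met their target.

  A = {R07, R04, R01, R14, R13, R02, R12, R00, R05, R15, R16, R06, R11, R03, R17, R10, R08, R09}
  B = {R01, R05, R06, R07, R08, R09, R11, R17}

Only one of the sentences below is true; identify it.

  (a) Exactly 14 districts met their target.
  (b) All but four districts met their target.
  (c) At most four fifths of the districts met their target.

(c)

|A| = 18, |A ∩ B| = 8, |A ∖ B| = 10.
(a) requires |A ∩ B| = 14: false.
(b) requires |A ∖ B| = 4: false.
(c) requires |A ∩ B| / |A| ≤ 4/5: true.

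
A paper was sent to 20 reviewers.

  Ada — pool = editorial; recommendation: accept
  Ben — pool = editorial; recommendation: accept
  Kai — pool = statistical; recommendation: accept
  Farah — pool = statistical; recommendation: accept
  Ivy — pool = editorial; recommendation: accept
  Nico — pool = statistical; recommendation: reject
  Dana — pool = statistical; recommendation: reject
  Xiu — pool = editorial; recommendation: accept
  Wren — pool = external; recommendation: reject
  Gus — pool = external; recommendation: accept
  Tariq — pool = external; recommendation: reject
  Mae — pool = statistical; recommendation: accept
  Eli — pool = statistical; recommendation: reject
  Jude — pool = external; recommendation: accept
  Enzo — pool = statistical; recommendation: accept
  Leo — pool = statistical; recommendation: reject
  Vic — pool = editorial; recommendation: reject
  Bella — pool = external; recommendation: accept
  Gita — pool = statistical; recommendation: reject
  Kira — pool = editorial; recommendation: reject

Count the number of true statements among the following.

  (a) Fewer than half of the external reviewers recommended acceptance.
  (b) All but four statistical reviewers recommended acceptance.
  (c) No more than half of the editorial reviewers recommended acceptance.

0

(a) external: |A| = 5, |A ∩ B| = 3; needs |A ∩ B| < |A ∖ B| — false.
(b) statistical: |A| = 9, |A ∩ B| = 4; needs |A ∖ B| = 4 — false.
(c) editorial: |A| = 6, |A ∩ B| = 4; needs |A ∩ B| ≤ |A ∖ B| — false.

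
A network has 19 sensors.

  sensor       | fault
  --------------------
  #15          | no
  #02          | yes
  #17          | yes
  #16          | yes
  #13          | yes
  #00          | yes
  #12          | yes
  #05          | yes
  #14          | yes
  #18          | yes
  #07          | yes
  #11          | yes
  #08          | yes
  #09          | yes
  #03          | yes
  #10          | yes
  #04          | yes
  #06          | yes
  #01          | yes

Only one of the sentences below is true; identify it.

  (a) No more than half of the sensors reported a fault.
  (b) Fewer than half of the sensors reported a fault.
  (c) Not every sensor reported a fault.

(c)

|A| = 19, |A ∩ B| = 18, |A ∖ B| = 1.
(a) requires |A ∩ B| ≤ |A ∖ B|: false.
(b) requires |A ∩ B| < |A ∖ B|: false.
(c) requires A ⊄ B (|A ∖ B| ≥ 1): true.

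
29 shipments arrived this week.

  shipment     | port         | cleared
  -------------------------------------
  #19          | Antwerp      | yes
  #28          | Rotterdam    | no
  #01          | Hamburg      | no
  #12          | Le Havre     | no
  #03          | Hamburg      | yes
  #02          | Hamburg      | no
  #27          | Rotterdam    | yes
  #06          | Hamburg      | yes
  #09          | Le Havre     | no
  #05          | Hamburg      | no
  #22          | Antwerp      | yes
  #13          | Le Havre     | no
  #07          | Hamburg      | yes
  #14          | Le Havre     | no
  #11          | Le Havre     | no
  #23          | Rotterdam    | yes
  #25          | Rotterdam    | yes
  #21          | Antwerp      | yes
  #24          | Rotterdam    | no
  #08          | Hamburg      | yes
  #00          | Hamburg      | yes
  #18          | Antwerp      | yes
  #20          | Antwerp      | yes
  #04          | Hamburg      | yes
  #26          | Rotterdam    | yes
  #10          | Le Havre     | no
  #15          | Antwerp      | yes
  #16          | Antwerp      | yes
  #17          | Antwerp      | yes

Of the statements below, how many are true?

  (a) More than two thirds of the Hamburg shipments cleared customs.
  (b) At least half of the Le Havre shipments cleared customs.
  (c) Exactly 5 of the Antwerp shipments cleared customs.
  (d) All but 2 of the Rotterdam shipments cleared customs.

1

(a) Hamburg: |A| = 9, |A ∩ B| = 6; needs |A ∩ B| / |A| > 2/3 — false.
(b) Le Havre: |A| = 6, |A ∩ B| = 0; needs |A ∩ B| ≥ |A ∖ B| — false.
(c) Antwerp: |A| = 8, |A ∩ B| = 8; needs |A ∩ B| = 5 — false.
(d) Rotterdam: |A| = 6, |A ∩ B| = 4; needs |A ∖ B| = 2 — true.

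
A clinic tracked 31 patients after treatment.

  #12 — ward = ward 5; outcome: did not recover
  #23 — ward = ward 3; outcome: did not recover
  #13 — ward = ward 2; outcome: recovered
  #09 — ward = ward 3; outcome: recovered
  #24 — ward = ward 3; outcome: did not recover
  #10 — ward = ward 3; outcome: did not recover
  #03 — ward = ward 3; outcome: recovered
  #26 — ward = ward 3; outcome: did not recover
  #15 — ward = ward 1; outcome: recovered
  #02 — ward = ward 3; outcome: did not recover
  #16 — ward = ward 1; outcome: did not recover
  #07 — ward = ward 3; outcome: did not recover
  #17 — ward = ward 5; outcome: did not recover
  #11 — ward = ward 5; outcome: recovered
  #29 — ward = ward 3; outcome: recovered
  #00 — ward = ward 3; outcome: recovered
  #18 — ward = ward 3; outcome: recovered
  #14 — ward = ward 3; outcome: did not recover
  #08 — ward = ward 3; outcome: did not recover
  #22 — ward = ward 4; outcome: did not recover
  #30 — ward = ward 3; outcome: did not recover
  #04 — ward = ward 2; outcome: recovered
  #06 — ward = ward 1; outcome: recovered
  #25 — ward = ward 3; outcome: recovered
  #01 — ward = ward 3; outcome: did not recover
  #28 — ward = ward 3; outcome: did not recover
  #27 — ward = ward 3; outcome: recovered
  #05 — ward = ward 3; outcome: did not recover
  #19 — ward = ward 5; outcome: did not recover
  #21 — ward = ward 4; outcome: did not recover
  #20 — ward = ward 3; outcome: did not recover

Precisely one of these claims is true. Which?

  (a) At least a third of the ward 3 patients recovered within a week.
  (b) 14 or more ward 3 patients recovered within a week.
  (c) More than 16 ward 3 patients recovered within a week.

(a)

|A| = 20, |A ∩ B| = 7, |A ∖ B| = 13.
(a) requires |A ∩ B| / |A| ≥ 1/3: true.
(b) requires |A ∩ B| ≥ 14: false.
(c) requires |A ∩ B| > 16: false.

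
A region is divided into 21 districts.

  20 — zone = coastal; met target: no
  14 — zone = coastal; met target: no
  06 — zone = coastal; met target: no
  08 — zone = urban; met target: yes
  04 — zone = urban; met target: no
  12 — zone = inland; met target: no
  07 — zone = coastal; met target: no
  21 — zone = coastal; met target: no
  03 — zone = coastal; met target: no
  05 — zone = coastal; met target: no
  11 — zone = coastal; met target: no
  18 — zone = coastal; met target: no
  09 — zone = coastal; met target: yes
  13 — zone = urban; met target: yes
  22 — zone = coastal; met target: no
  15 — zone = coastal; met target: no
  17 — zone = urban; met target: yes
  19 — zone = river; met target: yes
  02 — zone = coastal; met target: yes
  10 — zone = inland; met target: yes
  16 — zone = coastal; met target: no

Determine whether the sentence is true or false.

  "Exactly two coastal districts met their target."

The determiner here denotes the relation: |A ∩ B| = 2.
A (the restrictor) = {20, 14, 06, 07, 21, 03, 05, 11, 18, 09, 22, 15, 02, 16}, |A| = 14.
A ∩ B = {09, 02}, so |A ∩ B| = 2.
|A ∩ B| = 2, so the statement is true.

True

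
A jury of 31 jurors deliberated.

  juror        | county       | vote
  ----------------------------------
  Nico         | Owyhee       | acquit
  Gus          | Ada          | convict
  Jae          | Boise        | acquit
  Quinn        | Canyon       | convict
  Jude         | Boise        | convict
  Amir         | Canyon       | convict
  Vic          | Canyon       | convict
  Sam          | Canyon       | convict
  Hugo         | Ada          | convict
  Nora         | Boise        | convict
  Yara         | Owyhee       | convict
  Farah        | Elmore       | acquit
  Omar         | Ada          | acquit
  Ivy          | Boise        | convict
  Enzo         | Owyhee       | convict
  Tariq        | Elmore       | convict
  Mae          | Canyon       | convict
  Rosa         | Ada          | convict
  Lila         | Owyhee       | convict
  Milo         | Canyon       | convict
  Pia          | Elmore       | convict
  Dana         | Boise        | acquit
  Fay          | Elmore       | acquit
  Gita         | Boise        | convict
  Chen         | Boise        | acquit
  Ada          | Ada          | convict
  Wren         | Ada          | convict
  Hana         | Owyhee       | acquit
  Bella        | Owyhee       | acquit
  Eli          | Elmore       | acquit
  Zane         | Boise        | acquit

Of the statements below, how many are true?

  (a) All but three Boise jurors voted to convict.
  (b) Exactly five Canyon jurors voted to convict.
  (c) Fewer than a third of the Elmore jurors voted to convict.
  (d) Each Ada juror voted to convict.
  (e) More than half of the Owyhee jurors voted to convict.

0

(a) Boise: |A| = 8, |A ∩ B| = 4; needs |A ∖ B| = 3 — false.
(b) Canyon: |A| = 6, |A ∩ B| = 6; needs |A ∩ B| = 5 — false.
(c) Elmore: |A| = 5, |A ∩ B| = 2; needs |A ∩ B| / |A| < 1/3 — false.
(d) Ada: |A| = 6, |A ∩ B| = 5; needs A ⊆ B, i.e. every element of A is in B (|A ∖ B| = 0) — false.
(e) Owyhee: |A| = 6, |A ∩ B| = 3; needs |A ∩ B| > |A ∖ B| — false.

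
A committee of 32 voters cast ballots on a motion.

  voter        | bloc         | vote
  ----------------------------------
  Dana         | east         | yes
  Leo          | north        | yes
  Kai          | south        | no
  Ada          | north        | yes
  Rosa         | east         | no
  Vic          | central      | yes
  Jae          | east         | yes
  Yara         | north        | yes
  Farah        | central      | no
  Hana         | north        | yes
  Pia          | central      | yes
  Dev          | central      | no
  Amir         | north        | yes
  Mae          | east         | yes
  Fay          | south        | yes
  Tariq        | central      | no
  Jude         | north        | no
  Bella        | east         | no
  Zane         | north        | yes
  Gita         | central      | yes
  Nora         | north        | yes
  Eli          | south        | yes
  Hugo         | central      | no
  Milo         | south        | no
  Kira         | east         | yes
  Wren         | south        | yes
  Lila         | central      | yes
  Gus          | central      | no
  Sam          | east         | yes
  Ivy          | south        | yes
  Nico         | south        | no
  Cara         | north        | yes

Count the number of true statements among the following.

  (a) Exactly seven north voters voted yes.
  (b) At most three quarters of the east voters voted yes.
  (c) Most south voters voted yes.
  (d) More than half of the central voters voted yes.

2

(a) north: |A| = 9, |A ∩ B| = 8; needs |A ∩ B| = 7 — false.
(b) east: |A| = 7, |A ∩ B| = 5; needs |A ∩ B| / |A| ≤ 3/4 — true.
(c) south: |A| = 7, |A ∩ B| = 4; needs |A ∩ B| > |A ∖ B| — true.
(d) central: |A| = 9, |A ∩ B| = 4; needs |A ∩ B| > |A ∖ B| — false.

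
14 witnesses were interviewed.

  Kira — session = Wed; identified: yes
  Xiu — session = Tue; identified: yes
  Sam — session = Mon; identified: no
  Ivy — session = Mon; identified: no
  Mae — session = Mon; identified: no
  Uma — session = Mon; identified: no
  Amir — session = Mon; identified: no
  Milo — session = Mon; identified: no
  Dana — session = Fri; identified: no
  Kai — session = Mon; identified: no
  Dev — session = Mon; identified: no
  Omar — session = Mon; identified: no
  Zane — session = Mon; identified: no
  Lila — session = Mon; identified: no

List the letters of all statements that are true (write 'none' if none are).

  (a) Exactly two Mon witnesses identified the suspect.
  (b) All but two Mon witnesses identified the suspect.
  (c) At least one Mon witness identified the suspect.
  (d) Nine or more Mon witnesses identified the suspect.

none

|A| = 11, |A ∩ B| = 0, |A ∖ B| = 11.
(a) |A ∩ B| = 2: fails.
(b) |A ∖ B| = 2: fails.
(c) A ∩ B ≠ ∅ (|A ∩ B| ≥ 1): fails.
(d) |A ∩ B| ≥ 9: fails.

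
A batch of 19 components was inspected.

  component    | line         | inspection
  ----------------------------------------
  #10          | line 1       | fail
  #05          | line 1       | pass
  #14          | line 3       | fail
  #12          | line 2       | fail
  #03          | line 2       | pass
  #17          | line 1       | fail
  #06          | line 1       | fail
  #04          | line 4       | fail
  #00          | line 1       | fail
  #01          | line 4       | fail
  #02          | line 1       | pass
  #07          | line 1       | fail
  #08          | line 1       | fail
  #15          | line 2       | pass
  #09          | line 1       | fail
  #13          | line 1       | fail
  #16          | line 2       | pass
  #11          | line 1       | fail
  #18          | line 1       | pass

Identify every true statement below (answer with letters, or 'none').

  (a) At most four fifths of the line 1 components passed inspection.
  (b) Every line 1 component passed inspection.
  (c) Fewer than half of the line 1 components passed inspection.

|A| = 12, |A ∩ B| = 3, |A ∖ B| = 9.
(a) |A ∩ B| / |A| ≤ 4/5: holds.
(b) A ⊆ B, i.e. every element of A is in B (|A ∖ B| = 0): fails.
(c) |A ∩ B| < |A ∖ B|: holds.

(a), (c)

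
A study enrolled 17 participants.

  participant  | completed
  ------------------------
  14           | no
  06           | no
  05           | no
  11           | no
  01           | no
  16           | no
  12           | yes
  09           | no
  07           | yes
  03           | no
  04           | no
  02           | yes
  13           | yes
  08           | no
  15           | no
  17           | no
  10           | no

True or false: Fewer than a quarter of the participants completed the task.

The determiner here denotes the relation: |A ∩ B| / |A| < 1/4.
|A| = 17, |A ∩ B| = 4, |A ∖ B| = 13.
|A ∩ B|/|A| = 4/17, so the statement is true.

True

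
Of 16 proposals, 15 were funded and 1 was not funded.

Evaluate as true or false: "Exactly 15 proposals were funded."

True

The determiner here denotes the relation: |A ∩ B| = 15.
|A| = 16, |A ∩ B| = 15, |A ∖ B| = 1.
|A ∩ B| = 15, so the statement is true.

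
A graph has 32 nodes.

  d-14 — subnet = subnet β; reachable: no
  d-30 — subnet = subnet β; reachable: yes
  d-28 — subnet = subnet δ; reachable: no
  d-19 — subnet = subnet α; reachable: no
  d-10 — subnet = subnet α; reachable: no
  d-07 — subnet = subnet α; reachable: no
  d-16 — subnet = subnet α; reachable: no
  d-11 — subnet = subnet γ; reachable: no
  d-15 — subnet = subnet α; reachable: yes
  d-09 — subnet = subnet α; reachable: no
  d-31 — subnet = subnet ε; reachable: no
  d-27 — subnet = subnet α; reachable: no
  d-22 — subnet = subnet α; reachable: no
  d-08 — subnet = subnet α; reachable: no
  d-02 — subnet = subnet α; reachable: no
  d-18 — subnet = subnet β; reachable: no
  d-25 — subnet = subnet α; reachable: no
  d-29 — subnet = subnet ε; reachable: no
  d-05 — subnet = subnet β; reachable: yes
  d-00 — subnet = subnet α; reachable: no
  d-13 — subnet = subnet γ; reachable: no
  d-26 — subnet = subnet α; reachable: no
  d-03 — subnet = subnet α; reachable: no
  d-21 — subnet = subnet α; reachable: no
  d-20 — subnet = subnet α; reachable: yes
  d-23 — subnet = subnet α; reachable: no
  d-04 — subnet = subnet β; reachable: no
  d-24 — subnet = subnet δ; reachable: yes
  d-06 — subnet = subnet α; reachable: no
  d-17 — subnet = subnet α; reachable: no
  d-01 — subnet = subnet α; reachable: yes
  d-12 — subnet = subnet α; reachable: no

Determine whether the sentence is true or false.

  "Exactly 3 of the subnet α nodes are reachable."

True

Truth condition: |A ∩ B| = 3.
|A| = 21, |A ∩ B| = 3, |A ∖ B| = 18.
|A ∩ B| = 3, so the statement is true.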